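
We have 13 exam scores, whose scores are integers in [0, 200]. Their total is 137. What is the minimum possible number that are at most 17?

6

If only k of them are at most 17, the other 13 − k are at least 18, so the total is at least (13 − k)·18 + k·0.
This is ≤ 137, so (13 − k)·18 + 0k ≤ 137, which gives k ≥ 6.
Exactly 6 works: 6 values at 0 and 7 at 18 total 126; raise one of the low values by 11 (still ≤ 17) to hit 137.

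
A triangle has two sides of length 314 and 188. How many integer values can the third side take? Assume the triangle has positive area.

375

The triangle inequality gives |314 − 188| < c < 314 + 188, i.e. 126 < c < 502.
So c can be any integer from 127 to 501: 375 values.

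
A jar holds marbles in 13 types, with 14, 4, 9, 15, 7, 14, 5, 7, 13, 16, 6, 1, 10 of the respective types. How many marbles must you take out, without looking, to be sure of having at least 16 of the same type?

In the worst case you take as many as possible of each type without reaching 16: 14 + 4 + 9 + 15 + 7 + 14 + 5 + 7 + 13 + 15 + 6 + 1 + 10 = 120.
The next one must give 16 of some type, so 120 + 1 = 121.

121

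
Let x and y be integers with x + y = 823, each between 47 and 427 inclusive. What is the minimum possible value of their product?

169092

xy = x(823 − x) is concave in x, so over [396, 427] it is minimized at an endpoint.
At the endpoint x = 396, y = 823 − 396 = 427, so xy = 396 × 427 = 169092.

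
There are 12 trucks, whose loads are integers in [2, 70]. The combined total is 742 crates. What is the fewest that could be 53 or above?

Suppose at most 12 − j of them reach 53; then j values are ≤ 52 and the rest ≤ 70.
The total is then ≤ 52·j + 70·(12 − j) = 840 − 18j. For this to be ≥ 742 we need j ≤ 5, so at least 12 − 5 = 7 must reach 53.
Exactly 7 works: 7 values at 70 and 5 at 52 total 750; lower one of the high values by 8 (still ≥ 53) to hit 742.

7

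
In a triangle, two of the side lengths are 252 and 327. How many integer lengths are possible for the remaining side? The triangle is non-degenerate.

503

The triangle inequality gives |252 − 327| < c < 252 + 327, i.e. 75 < c < 579.
So c can be any integer from 76 to 578: 503 values.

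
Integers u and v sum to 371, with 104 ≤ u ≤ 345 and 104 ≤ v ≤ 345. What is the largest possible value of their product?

34410

For a fixed sum, the product uv is largest when u and v are as close as possible.
Taking u = 185 and v = 186 (both in [104, 345]) gives uv = 34410.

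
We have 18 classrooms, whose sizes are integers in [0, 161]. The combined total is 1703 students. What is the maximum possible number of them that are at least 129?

13

If k of the values are ≥ 129, the total is ≥ 129k + 0(18 − k).
Setting 129k + 0(18 − k) ≤ 1703 gives 129k ≤ 1703, so k ≤ 13.
k = 13 is achieved by 13 values at 129 and 5 at 0, total 1677; add 26 to one value (staying below 129) to reach 1703.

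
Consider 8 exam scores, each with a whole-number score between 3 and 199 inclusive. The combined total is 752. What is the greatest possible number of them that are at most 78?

Each value at 78 or below falls at least 199 − 78 = 121 short of the ceiling 199.
The ceiling total is 8 × 199 = 1592, and we need 752, so at most ⌊(1592 − 752)/121⌋ = 6 can be that low.
k = 6 is achieved by 6 values at 78 and 2 at 199, total 866; lower one of the 199's by 114 (still > 78) to reach 752.

6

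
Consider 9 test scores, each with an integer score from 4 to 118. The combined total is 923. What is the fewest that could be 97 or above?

3

Suppose at most 9 − j of them reach 97; then j values are ≤ 96 and the rest ≤ 118.
The total is then ≤ 96·j + 118·(9 − j) = 1062 − 22j. For this to be ≥ 923 we need j ≤ 6, so at least 9 − 6 = 3 must reach 97.
Exactly 3 works: 3 values at 118 and 6 at 96 total 930; lower one of the high values by 7 (still ≥ 97) to hit 923.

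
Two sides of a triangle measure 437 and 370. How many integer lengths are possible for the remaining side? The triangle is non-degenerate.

739

The triangle inequality gives |437 − 370| < c < 437 + 370, i.e. 67 < c < 807.
So c can be any integer from 68 to 806: 739 values.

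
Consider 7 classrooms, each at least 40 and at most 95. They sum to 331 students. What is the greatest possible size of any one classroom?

91

Maximizing one value means minimizing the remaining 6.
The other 6 contribute at least 6 × 40 = 240, leaving at most 331 − 240 = 91.
Since 91 ≤ 95, this is achievable: one at 91 and 6 at 40.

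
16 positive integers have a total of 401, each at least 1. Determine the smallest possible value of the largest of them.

26

If every one of the 16 were at most 25, the total would be at most 16 × 25 = 400 < 401.
Equality holds with 1 value of 26 and 15 values of 25.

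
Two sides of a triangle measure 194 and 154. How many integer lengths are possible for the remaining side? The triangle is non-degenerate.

The triangle inequality gives |194 − 154| < c < 194 + 154, i.e. 40 < c < 348.
So c can be any integer from 41 to 347: 307 values.

307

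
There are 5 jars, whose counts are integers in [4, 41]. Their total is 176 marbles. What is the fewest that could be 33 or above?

2

Each value short of 33 is at most 32, costing at least 41 − 32 = 9 against the maximum total of 205.
We can afford to lose at most 205 − 176 = 29, so at most ⌊29/9⌋ = 3 fall short, and at least 2 are ≥ 33.
Exactly 2 works: 2 values at 41 and 3 at 32 total 178; lower one of the high values by 2 (still ≥ 33) to hit 176.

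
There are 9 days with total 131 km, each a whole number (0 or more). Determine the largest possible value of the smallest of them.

14

If every one of the 9 were at least 15, the total would be at least 9 × 15 = 135 > 131.
Equality holds with 4 values of 14 and 5 values of 15.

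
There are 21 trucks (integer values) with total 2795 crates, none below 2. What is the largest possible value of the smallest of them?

133

The average is 2795/21 < 134, so some value is ≤ 133.
Taking 19 copies of 133 and 2 copies of 134 gives exactly 2795, so 133 is attained.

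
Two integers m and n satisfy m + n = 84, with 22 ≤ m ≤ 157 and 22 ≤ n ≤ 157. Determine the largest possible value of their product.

For a fixed sum, the product mn is largest when m and n are as close as possible.
Taking m = 42 and n = 42 (both in [22, 157]) gives mn = 1764.

1764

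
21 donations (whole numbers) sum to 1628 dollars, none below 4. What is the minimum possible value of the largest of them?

78

Some value must be at least ⌈1628/21⌉ = 78, since 21 × 77 = 1617 < 1628.
Equality holds with 11 values of 78 and 10 values of 77.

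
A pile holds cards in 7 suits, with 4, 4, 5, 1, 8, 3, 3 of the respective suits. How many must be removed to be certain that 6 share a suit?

26

In the worst case you take as many as possible of each suit without reaching 6: 4 + 4 + 5 + 1 + 5 + 3 + 3 = 25.
The next one must give 6 of some suit, so 25 + 1 = 26.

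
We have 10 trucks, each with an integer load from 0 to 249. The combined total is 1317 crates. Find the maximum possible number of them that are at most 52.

Each value at 52 or below falls at least 249 − 52 = 197 short of the ceiling 249.
The ceiling total is 10 × 249 = 2490, and we need 1317, so at most ⌊(2490 − 1317)/197⌋ = 5 can be that low.
k = 5 is achieved by 5 values at 52 and 5 at 249, total 1505; lower one of the 249's by 188 (still > 52) to reach 1317.

5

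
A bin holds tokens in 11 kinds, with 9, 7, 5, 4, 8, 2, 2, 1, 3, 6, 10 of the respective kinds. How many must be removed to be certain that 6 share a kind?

43

In the worst case you take as many as possible of each kind without reaching 6: 5 + 5 + 5 + 4 + 5 + 2 + 2 + 1 + 3 + 5 + 5 = 42.
The next one must give 6 of some kind, so 42 + 1 = 43.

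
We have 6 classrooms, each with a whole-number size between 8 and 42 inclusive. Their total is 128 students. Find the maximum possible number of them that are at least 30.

Suppose k of them are at least 30. Those contribute at least 30 each and the other 6 − k at least 8 each.
So the total is at least 30k + 8(6 − k) = 48 + 22k. This must be ≤ 128, giving k ≤ 3.
k = 3 is achieved by 3 values at 30 and 3 at 8, total 114; add 14 to one value (staying below 30) to reach 128.

3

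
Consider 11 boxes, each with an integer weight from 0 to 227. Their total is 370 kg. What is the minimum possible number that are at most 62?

Let j be the number exceeding 62. Then the total is ≥ 63·j + 0·(11 − j) = 0 + 63j.
So 63j ≤ 370 and j ≤ 5; hence at least 11 − 5 = 6 are ≤ 62.
Exactly 6 works: 6 values at 0 and 5 at 63 total 315; raise one of the low values by 55 (still ≤ 62) to hit 370.

6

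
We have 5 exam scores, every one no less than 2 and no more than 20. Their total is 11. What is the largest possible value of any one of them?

3

Maximizing one value means minimizing the remaining 4.
The other 4 contribute at least 4 × 2 = 8, leaving at most 11 − 8 = 3.
Since 3 ≤ 20, this is achievable: one at 3 and 4 at 2.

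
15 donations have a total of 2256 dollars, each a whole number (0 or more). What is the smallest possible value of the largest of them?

151

Some value must be at least ⌈2256/15⌉ = 151, since 15 × 150 = 2250 < 2256.
Achievable: 6 of them at 151 and 9 at 150 total 2256.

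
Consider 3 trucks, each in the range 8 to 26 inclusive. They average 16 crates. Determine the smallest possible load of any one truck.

To make one truck as small as possible, make the other 2 as large as possible.
The total is 3 × 16 = 48.
The other 2 can take up 2 × 26 = 52 ≥ 48 − 8, so one truck can sit at its floor of 8.
Achievable: one at 8 and the other 2 totalling 40, which fits since 2 × 8 ≤ 40 ≤ 2 × 26.

8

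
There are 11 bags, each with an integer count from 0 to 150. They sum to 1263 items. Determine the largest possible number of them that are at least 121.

10

Suppose k of them are at least 121. Those contribute at least 121 each and the other 11 − k at least 0 each.
So the total is at least 121k + 0(11 − k) = 0 + 121k. This must be ≤ 1263, giving k ≤ 10.
k = 10 is achieved by 10 values at 121 and 1 at 0, total 1210; add 53 to one value (staying below 121) to reach 1263.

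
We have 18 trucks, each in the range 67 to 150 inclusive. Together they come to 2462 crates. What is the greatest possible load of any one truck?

150

Maximizing one value means minimizing the remaining 17.
The other 17 contribute at least 17 × 67 = 1139, leaving at most 2462 − 1139 = 1323.
But each truck is capped at 150, so the maximum is 150.
Achievable: one at 150 and the other 17 totalling 2312, which fits since 17 × 67 ≤ 2312 ≤ 17 × 150.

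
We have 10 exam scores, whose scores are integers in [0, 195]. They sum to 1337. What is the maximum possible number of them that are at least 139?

9

With k values at 139 or above and the rest at least 0, the sum is at least 0 + 139k.
Since the sum is 1337, we need 139k ≤ 1337, i.e. k ≤ 9.
k = 9 is achieved by 9 values at 139 and 1 at 0, total 1251; add 86 to one value (staying below 139) to reach 1337.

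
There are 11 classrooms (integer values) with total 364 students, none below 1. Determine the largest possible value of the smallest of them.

The 11 values sum to 364, so their minimum is at most ⌊364/11⌋ = 33.
Equality holds with 10 values of 33 and 1 value of 34.

33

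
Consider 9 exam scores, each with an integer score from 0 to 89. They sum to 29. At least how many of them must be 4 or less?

Let j be the number exceeding 4. Then the total is ≥ 5·j + 0·(9 − j) = 0 + 5j.
So 5j ≤ 29 and j ≤ 5; hence at least 9 − 5 = 4 are ≤ 4.
Exactly 4 works: 4 values at 0 and 5 at 5 total 25; raise one of the low values by 4 (still ≤ 4) to hit 29.

4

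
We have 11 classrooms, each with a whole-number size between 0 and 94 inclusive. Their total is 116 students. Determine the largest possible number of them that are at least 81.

1

With k values at 81 or above and the rest at least 0, the sum is at least 0 + 81k.
Since the sum is 116, we need 81k ≤ 116, i.e. k ≤ 1.
k = 1 is achieved by 1 value at 81 and 10 at 0, total 81; add 35 to one value (staying below 81) to reach 116.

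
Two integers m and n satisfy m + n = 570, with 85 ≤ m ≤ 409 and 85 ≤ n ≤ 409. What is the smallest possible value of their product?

Since m + n is fixed, pushing one of them to its bound minimizes the product.
At the endpoint m = 161, n = 570 − 161 = 409, so mn = 161 × 409 = 65849.

65849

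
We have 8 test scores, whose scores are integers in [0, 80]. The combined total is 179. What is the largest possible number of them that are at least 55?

If k of the values are ≥ 55, the total is ≥ 55k + 0(8 − k).
Setting 55k + 0(8 − k) ≤ 179 gives 55k ≤ 179, so k ≤ 3.
k = 3 is achieved by 3 values at 55 and 5 at 0, total 165; add 14 to one value (staying below 55) to reach 179.

3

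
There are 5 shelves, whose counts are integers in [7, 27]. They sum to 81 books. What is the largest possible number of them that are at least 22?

With k values at 22 or above and the rest at least 7, the sum is at least 35 + 15k.
Since the sum is 81, we need 15k ≤ 46, i.e. k ≤ 3.
k = 3 is achieved by 3 values at 22 and 2 at 7, total 80; add 1 to one value (staying below 22) to reach 81.

3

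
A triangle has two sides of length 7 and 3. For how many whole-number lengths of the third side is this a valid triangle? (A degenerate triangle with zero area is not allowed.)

The triangle inequality gives |7 − 3| < c < 7 + 3, i.e. 4 < c < 10.
So c can be any integer from 5 to 9: 5 values.

5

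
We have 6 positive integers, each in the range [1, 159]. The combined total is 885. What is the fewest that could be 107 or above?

Suppose at most 6 − j of them reach 107; then j values are ≤ 106 and the rest ≤ 159.
The total is then ≤ 106·j + 159·(6 − j) = 954 − 53j. For this to be ≥ 885 we need j ≤ 1, so at least 6 − 1 = 5 must reach 107.
Exactly 5 works: 5 values at 159 and 1 at 106 total 901; lower one of the high values by 16 (still ≥ 107) to hit 885.

5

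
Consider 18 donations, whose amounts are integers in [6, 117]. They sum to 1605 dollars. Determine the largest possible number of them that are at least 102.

With k values at 102 or above and the rest at least 6, the sum is at least 108 + 96k.
Since the sum is 1605, we need 96k ≤ 1497, i.e. k ≤ 15.
k = 15 is achieved by 15 values at 102 and 3 at 6, total 1548; add 57 to one value (staying below 102) to reach 1605.

15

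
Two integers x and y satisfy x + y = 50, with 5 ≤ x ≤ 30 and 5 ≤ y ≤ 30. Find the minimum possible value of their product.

Since x + y is fixed, pushing one of them to its bound minimizes the product.
At the endpoint x = 20, y = 50 − 20 = 30, so xy = 20 × 30 = 600.

600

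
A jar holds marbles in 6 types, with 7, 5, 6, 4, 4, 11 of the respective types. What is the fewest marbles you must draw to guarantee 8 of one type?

34

In the worst case you take as many as possible of each type without reaching 8: 7 + 5 + 6 + 4 + 4 + 7 = 33.
The next one must give 8 of some type, so 33 + 1 = 34.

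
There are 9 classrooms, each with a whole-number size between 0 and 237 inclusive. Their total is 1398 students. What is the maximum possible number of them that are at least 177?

7

If k of the values are ≥ 177, the total is ≥ 177k + 0(9 − k).
Setting 177k + 0(9 − k) ≤ 1398 gives 177k ≤ 1398, so k ≤ 7.
k = 7 is achieved by 7 values at 177 and 2 at 0, total 1239; add 159 to one value (staying below 177) to reach 1398.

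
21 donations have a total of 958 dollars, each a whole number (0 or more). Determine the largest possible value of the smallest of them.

45

If every one of the 21 were at least 46, the total would be at least 21 × 46 = 966 > 958.
Achievable: 8 of them at 45 and 13 at 46 total 958.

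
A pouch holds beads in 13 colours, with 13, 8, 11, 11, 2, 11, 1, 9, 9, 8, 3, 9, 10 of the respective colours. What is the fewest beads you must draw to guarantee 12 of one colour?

In the worst case you take as many as possible of each colour without reaching 12: 11 + 8 + 11 + 11 + 2 + 11 + 1 + 9 + 9 + 8 + 3 + 9 + 10 = 103.
The next one must give 12 of some colour, so 103 + 1 = 104.

104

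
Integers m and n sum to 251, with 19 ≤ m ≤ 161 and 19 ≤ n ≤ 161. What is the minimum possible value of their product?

mn = m(251 − m) is concave in m, so over [90, 161] it is minimized at an endpoint.
At the endpoint m = 90, n = 251 − 90 = 161, so mn = 90 × 161 = 14490.

14490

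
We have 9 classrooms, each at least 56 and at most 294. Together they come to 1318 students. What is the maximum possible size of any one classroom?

To make one classroom as large as possible, make the other 8 as small as possible.
The other 8 contribute at least 8 × 56 = 448, leaving at most 1318 − 448 = 870.
But each classroom is capped at 294, so the maximum is 294.
Achievable: one at 294 and the other 8 totalling 1024, which fits since 8 × 56 ≤ 1024 ≤ 8 × 294.

294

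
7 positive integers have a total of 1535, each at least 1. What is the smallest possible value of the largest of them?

If every one of the 7 were at most 219, the total would be at most 7 × 219 = 1533 < 1535.
Achievable: 2 of them at 220 and 5 at 219 total 1535.

220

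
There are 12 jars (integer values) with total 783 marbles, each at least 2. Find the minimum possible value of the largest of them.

66

Some value must be at least ⌈783/12⌉ = 66, since 12 × 65 = 780 < 783.
Taking 9 copies of 65 and 3 copies of 66 gives exactly 783, so 66 is attained.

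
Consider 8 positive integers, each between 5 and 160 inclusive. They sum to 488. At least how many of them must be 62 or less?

If only k of them are at most 62, the other 8 − k are at least 63, so the total is at least (8 − k)·63 + k·5.
This is ≤ 488, so (8 − k)·63 + 5k ≤ 488, which gives k ≥ 1.
Exactly 1 works: 1 value at 5 and 7 at 63 total 446; raise one of the low values by 42 (still ≤ 62) to hit 488.

1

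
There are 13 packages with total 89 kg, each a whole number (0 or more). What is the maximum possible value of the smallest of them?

6

The 13 values sum to 89, so their minimum is at most ⌊89/13⌋ = 6.
Taking 2 copies of 6 and 11 copies of 7 gives exactly 89, so 6 is attained.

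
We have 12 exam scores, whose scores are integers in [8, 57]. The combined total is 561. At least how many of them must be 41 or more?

Each value short of 41 is at most 40, costing at least 57 − 40 = 17 against the maximum total of 684.
We can afford to lose at most 684 − 561 = 123, so at most ⌊123/17⌋ = 7 fall short, and at least 5 are ≥ 41.
Exactly 5 works: 5 values at 57 and 7 at 40 total 565; lower one of the high values by 4 (still ≥ 41) to hit 561.

5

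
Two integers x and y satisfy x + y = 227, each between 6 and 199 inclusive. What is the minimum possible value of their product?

For a fixed sum, xy is smallest when x and y are as far apart as possible.
At the endpoint x = 28, y = 227 − 28 = 199, so xy = 28 × 199 = 5572.

5572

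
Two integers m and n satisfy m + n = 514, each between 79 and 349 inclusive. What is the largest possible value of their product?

For a fixed sum, the product mn is largest when m and n are as close as possible.
Taking m = 257 and n = 257 (both in [79, 349]) gives mn = 66049.

66049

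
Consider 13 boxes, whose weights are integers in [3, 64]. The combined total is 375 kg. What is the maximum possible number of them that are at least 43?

8

With k values at 43 or above and the rest at least 3, the sum is at least 39 + 40k.
Since the sum is 375, we need 40k ≤ 336, i.e. k ≤ 8.
k = 8 is achieved by 8 values at 43 and 5 at 3, total 359; add 16 to one value (staying below 43) to reach 375.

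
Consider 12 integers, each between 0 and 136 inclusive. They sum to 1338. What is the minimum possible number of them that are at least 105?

If only k of them are at least 105, the other 12 − k are at most 104, so the total is at most k·136 + (12 − k)·104.
This must reach 1338, so k·136 + (12 − k)·104 ≥ 1338, giving k ≥ 3.
Exactly 3 works: 3 values at 136 and 9 at 104 total 1344; lower one of the high values by 6 (still ≥ 105) to hit 1338.

3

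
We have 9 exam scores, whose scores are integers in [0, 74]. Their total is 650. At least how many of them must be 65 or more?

8

Each value short of 65 is at most 64, costing at least 74 − 64 = 10 against the maximum total of 666.
We can afford to lose at most 666 − 650 = 16, so at most ⌊16/10⌋ = 1 fall short, and at least 8 are ≥ 65.
Exactly 8 works: 8 values at 74 and 1 at 64 total 656; lower one of the high values by 6 (still ≥ 65) to hit 650.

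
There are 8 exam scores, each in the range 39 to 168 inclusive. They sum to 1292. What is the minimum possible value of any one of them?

To make one score as small as possible, make the other 7 as large as possible.
The other 7 contribute at most 7 × 168 = 1176, leaving at least 1292 − 1176 = 116.
Since 116 ≥ 39, this is achievable: one at 116 and 7 at 168.

116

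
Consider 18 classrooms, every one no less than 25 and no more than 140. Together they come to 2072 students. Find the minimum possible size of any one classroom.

25

Minimizing one value means maximizing the remaining 17.
The other 17 can take up 17 × 140 = 2380 ≥ 2072 − 25, so one classroom can sit at its floor of 25.
Achievable: one at 25 and the other 17 totalling 2047, which fits since 17 × 25 ≤ 2047 ≤ 17 × 140.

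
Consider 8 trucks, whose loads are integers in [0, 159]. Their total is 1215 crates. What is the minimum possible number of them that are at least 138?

If only k of them are at least 138, the other 8 − k are at most 137, so the total is at most k·159 + (8 − k)·137.
This must reach 1215, so k·159 + (8 − k)·137 ≥ 1215, giving k ≥ 6.
Exactly 6 works: 6 values at 159 and 2 at 137 total 1228; lower one of the high values by 13 (still ≥ 138) to hit 1215.

6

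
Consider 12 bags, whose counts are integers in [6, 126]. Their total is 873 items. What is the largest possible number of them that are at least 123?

6

Suppose k of them are at least 123. Those contribute at least 123 each and the other 12 − k at least 6 each.
So the total is at least 123k + 6(12 − k) = 72 + 117k. This must be ≤ 873, giving k ≤ 6.
k = 6 is achieved by 6 values at 123 and 6 at 6, total 774; add 99 to one value (staying below 123) to reach 873.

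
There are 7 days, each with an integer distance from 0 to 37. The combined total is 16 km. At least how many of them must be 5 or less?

Each value above 5 is at least 6, contributing at least 6 − 0 = 6 above the floor 0.
The sum exceeds the floor total 0 by 16, so at most ⌊16/6⌋ = 2 exceed 5, and at least 5 are ≤ 5.
Exactly 5 works: 5 values at 0 and 2 at 6 total 12; raise one of the low values by 4 (still ≤ 5) to hit 16.

5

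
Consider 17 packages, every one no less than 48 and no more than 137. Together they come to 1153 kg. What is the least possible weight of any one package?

48

To make one package as small as possible, make the other 16 as large as possible.
The other 16 can take up 16 × 137 = 2192 ≥ 1153 − 48, so one package can sit at its floor of 48.
Achievable: one at 48 and the other 16 totalling 1105, which fits since 16 × 48 ≤ 1105 ≤ 16 × 137.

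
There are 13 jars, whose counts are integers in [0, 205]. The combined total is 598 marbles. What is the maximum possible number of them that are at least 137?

With k values at 137 or above and the rest at least 0, the sum is at least 0 + 137k.
Since the sum is 598, we need 137k ≤ 598, i.e. k ≤ 4.
k = 4 is achieved by 4 values at 137 and 9 at 0, total 548; add 50 to one value (staying below 137) to reach 598.

4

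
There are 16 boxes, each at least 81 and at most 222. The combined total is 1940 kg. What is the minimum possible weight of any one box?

Minimizing one value means maximizing the remaining 15.
The other 15 can take up 15 × 222 = 3330 ≥ 1940 − 81, so one box can sit at its floor of 81.
Achievable: one at 81 and the other 15 totalling 1859, which fits since 15 × 81 ≤ 1859 ≤ 15 × 222.

81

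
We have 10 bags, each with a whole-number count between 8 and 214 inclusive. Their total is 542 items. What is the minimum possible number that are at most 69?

Each value above 69 is at least 70, contributing at least 70 − 8 = 62 above the floor 8.
The sum exceeds the floor total 80 by 462, so at most ⌊462/62⌋ = 7 exceed 69, and at least 3 are ≤ 69.
Exactly 3 works: 3 values at 8 and 7 at 70 total 514; raise one of the low values by 28 (still ≤ 69) to hit 542.

3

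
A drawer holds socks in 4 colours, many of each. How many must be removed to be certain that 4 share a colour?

In the worst case you draw 3 of each of the 4 colours: 4 × 3 = 12.
One more forces 4 of some colour, so 12 + 1 = 13.

13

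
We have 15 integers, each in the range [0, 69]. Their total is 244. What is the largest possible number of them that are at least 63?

3

Suppose k of them are at least 63. Those contribute at least 63 each and the other 15 − k at least 0 each.
So the total is at least 63k + 0(15 − k) = 0 + 63k. This must be ≤ 244, giving k ≤ 3.
k = 3 is achieved by 3 values at 63 and 12 at 0, total 189; add 55 to one value (staying below 63) to reach 244.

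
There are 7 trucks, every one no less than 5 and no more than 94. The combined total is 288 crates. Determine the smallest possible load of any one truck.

5

Minimizing one value means maximizing the remaining 6.
The other 6 can take up 6 × 94 = 564 ≥ 288 − 5, so one truck can sit at its floor of 5.
Achievable: one at 5 and the other 6 totalling 283, which fits since 6 × 5 ≤ 283 ≤ 6 × 94.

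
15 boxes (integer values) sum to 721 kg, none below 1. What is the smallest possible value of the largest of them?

49

If every one of the 15 were at most 48, the total would be at most 15 × 48 = 720 < 721.
Equality holds with 1 value of 49 and 14 values of 48.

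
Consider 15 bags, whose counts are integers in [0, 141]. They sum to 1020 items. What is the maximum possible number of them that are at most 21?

Each value at 21 or below falls at least 141 − 21 = 120 short of the ceiling 141.
The ceiling total is 15 × 141 = 2115, and we need 1020, so at most ⌊(2115 − 1020)/120⌋ = 9 can be that low.
k = 9 is achieved by 9 values at 21 and 6 at 141, total 1035; lower one of the 141's by 15 (still > 21) to reach 1020.

9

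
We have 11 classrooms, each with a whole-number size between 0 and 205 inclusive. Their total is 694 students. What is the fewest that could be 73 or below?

Each value above 73 is at least 74, contributing at least 74 − 0 = 74 above the floor 0.
The sum exceeds the floor total 0 by 694, so at most ⌊694/74⌋ = 9 exceed 73, and at least 2 are ≤ 73.
Exactly 2 works: 2 values at 0 and 9 at 74 total 666; raise one of the low values by 28 (still ≤ 73) to hit 694.

2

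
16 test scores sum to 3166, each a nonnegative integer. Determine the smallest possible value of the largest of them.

198

Some value must be at least ⌈3166/16⌉ = 198, since 16 × 197 = 3152 < 3166.
Taking 2 copies of 197 and 14 copies of 198 gives exactly 3166, so 198 is attained.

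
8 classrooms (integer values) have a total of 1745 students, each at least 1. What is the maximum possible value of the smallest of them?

218

If every one of the 8 were at least 219, the total would be at least 8 × 219 = 1752 > 1745.
Taking 7 copies of 218 and 1 copy of 219 gives exactly 1745, so 218 is attained.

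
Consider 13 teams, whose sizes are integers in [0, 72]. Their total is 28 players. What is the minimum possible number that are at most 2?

4

Let j be the number exceeding 2. Then the total is ≥ 3·j + 0·(13 − j) = 0 + 3j.
So 3j ≤ 28 and j ≤ 9; hence at least 13 − 9 = 4 are ≤ 2.
Exactly 4 works: 4 values at 0 and 9 at 3 total 27; raise one of the low values by 1 (still ≤ 2) to hit 28.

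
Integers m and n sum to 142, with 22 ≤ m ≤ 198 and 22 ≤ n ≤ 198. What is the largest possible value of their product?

With m + n fixed, mn peaks when the two are closest together.
Taking m = 71 and n = 71 (both in [22, 198]) gives mn = 5041.

5041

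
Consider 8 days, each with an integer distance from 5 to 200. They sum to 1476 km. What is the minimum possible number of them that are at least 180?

Suppose at most 8 − j of them reach 180; then j values are ≤ 179 and the rest ≤ 200.
The total is then ≤ 179·j + 200·(8 − j) = 1600 − 21j. For this to be ≥ 1476 we need j ≤ 5, so at least 8 − 5 = 3 must reach 180.
Exactly 3 works: 3 values at 200 and 5 at 179 total 1495; lower one of the high values by 19 (still ≥ 180) to hit 1476.

3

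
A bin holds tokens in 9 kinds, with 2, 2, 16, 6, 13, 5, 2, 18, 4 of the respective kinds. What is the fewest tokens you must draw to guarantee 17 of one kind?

67

In the worst case you take as many as possible of each kind without reaching 17: 2 + 2 + 16 + 6 + 13 + 5 + 2 + 16 + 4 = 66.
The next one must give 17 of some kind, so 66 + 1 = 67.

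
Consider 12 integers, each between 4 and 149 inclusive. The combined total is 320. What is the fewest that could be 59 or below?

Let j be the number exceeding 59. Then the total is ≥ 60·j + 4·(12 − j) = 48 + 56j.
So 56j ≤ 272 and j ≤ 4; hence at least 12 − 4 = 8 are ≤ 59.
Exactly 8 works: 8 values at 4 and 4 at 60 total 272; raise one of the low values by 48 (still ≤ 59) to hit 320.

8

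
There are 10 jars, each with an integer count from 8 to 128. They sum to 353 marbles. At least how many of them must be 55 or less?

5

Each value above 55 is at least 56, contributing at least 56 − 8 = 48 above the floor 8.
The sum exceeds the floor total 80 by 273, so at most ⌊273/48⌋ = 5 exceed 55, and at least 5 are ≤ 55.
Exactly 5 works: 5 values at 8 and 5 at 56 total 320; raise one of the low values by 33 (still ≤ 55) to hit 353.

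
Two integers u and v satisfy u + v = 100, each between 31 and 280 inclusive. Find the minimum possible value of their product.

For a fixed sum, uv is smallest when u and v are as far apart as possible.
At the endpoint u = 31, v = 100 − 31 = 69, so uv = 31 × 69 = 2139.

2139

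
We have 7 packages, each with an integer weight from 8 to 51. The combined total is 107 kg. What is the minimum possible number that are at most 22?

4

Let j be the number exceeding 22. Then the total is ≥ 23·j + 8·(7 − j) = 56 + 15j.
So 15j ≤ 51 and j ≤ 3; hence at least 7 − 3 = 4 are ≤ 22.
Exactly 4 works: 4 values at 8 and 3 at 23 total 101; raise one of the low values by 6 (still ≤ 22) to hit 107.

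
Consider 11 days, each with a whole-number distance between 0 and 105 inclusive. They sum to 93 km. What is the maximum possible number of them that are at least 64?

1

If k of the values are ≥ 64, the total is ≥ 64k + 0(11 − k).
Setting 64k + 0(11 − k) ≤ 93 gives 64k ≤ 93, so k ≤ 1.
k = 1 is achieved by 1 value at 64 and 10 at 0, total 64; add 29 to one value (staying below 64) to reach 93.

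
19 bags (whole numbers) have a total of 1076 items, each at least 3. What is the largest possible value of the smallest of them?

56

If every one of the 19 were at least 57, the total would be at least 19 × 57 = 1083 > 1076.
Equality holds with 7 values of 56 and 12 values of 57.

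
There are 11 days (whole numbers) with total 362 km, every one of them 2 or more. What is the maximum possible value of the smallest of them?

If every one of the 11 were at least 33, the total would be at least 11 × 33 = 363 > 362.
Achievable: 1 of them at 32 and 10 at 33 total 362.

32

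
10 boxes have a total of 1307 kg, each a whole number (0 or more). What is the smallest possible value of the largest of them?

The average is 1307/10 > 130, so not all 10 can be 130 or less; the largest is ≥ 131.
Achievable: 7 of them at 131 and 3 at 130 total 1307.

131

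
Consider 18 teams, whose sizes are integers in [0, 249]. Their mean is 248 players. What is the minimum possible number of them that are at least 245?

15

The total is 18 × 248 = 4464.
Suppose at most 18 − j of them reach 245; then j values are ≤ 244 and the rest ≤ 249.
The total is then ≤ 244·j + 249·(18 − j) = 4482 − 5j. For this to be ≥ 4464 we need j ≤ 3, so at least 18 − 3 = 15 must reach 245.
Exactly 15 works: 15 values at 249 and 3 at 244 total 4467; lower one of the high values by 3 (still ≥ 245) to hit 4464.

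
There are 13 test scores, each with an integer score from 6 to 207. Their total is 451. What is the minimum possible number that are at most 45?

4

Each value above 45 is at least 46, contributing at least 46 − 6 = 40 above the floor 6.
The sum exceeds the floor total 78 by 373, so at most ⌊373/40⌋ = 9 exceed 45, and at least 4 are ≤ 45.
Exactly 4 works: 4 values at 6 and 9 at 46 total 438; raise one of the low values by 13 (still ≤ 45) to hit 451.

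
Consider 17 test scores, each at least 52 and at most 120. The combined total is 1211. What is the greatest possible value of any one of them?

To make one score as large as possible, make the other 16 as small as possible.
The other 16 contribute at least 16 × 52 = 832, leaving at most 1211 − 832 = 379.
But each score is capped at 120, so the maximum is 120.
Achievable: one at 120 and the other 16 totalling 1091, which fits since 16 × 52 ≤ 1091 ≤ 16 × 120.

120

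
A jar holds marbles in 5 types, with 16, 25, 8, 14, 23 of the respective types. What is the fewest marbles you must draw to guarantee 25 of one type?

In the worst case you take as many as possible of each type without reaching 25: 16 + 24 + 8 + 14 + 23 = 85.
The next one must give 25 of some type, so 85 + 1 = 86.

86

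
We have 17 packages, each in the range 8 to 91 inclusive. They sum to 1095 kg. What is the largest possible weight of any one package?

91

To make one package as large as possible, make the other 16 as small as possible.
The other 16 contribute at least 16 × 8 = 128, leaving at most 1095 − 128 = 967.
But each package is capped at 91, so the maximum is 91.
Achievable: one at 91 and the other 16 totalling 1004, which fits since 16 × 8 ≤ 1004 ≤ 16 × 91.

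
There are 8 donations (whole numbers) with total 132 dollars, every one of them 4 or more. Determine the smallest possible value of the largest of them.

17

The average is 132/8 > 16, so not all 8 can be 16 or less; the largest is ≥ 17.
Achievable: 4 of them at 17 and 4 at 16 total 132.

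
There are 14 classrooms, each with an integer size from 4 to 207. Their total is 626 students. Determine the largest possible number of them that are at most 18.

Suppose k of them are at most 18. Those contribute at most 18 each and the rest at most 207 each.
So the total is at most 18k + 207(14 − k) = 2898 − 189k. This must still be ≥ 626, so k ≤ 12.
k = 12 is achieved by 12 values at 18 and 2 at 207, total 630; lower one of the 207's by 4 (still > 18) to reach 626.

12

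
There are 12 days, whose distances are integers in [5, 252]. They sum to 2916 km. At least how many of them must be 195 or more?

Each value short of 195 is at most 194, costing at least 252 − 194 = 58 against the maximum total of 3024.
We can afford to lose at most 3024 − 2916 = 108, so at most ⌊108/58⌋ = 1 fall short, and at least 11 are ≥ 195.
Exactly 11 works: 11 values at 252 and 1 at 194 total 2966; lower one of the high values by 50 (still ≥ 195) to hit 2916.

11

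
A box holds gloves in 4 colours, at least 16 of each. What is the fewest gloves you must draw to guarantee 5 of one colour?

In the worst case you draw 4 of each of the 4 colours: 4 × 4 = 16.
One more forces 5 of some colour, so 16 + 1 = 17.

17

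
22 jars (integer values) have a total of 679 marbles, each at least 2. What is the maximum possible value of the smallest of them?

30

The average is 679/22 < 31, so some value is ≤ 30.
Equality holds with 3 values of 30 and 19 values of 31.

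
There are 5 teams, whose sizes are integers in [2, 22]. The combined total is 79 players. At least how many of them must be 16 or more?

Suppose at most 5 − j of them reach 16; then j values are ≤ 15 and the rest ≤ 22.
The total is then ≤ 15·j + 22·(5 − j) = 110 − 7j. For this to be ≥ 79 we need j ≤ 4, so at least 5 − 4 = 1 must reach 16.
Exactly 1 works: 1 value at 22 and 4 at 15 total 82; lower one of the high values by 3 (still ≥ 16) to hit 79.

1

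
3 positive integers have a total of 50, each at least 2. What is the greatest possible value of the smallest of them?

16

The 3 values sum to 50, so their minimum is at most ⌊50/3⌋ = 16.
Achievable: 1 of them at 16 and 2 at 17 total 50.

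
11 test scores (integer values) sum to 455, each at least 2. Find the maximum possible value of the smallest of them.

41

If every one of the 11 were at least 42, the total would be at least 11 × 42 = 462 > 455.
Achievable: 7 of them at 41 and 4 at 42 total 455.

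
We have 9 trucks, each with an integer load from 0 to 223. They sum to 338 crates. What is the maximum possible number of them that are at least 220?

1

Suppose k of them are at least 220. Those contribute at least 220 each and the other 9 − k at least 0 each.
So the total is at least 220k + 0(9 − k) = 0 + 220k. This must be ≤ 338, giving k ≤ 1.
k = 1 is achieved by 1 value at 220 and 8 at 0, total 220; add 118 to one value (staying below 220) to reach 338.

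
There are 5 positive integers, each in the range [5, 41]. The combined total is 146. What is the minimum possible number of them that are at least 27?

Each value short of 27 is at most 26, costing at least 41 − 26 = 15 against the maximum total of 205.
We can afford to lose at most 205 − 146 = 59, so at most ⌊59/15⌋ = 3 fall short, and at least 2 are ≥ 27.
Exactly 2 works: 2 values at 41 and 3 at 26 total 160; lower one of the high values by 14 (still ≥ 27) to hit 146.

2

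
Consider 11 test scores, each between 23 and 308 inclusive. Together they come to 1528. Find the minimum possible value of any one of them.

To make one score as small as possible, make the other 10 as large as possible.
The other 10 can take up 10 × 308 = 3080 ≥ 1528 − 23, so one score can sit at its floor of 23.
Achievable: one at 23 and the other 10 totalling 1505, which fits since 10 × 23 ≤ 1505 ≤ 10 × 308.

23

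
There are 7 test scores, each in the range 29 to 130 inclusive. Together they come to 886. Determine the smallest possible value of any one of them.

106

Minimizing one value means maximizing the remaining 6.
The other 6 contribute at most 6 × 130 = 780, leaving at least 886 − 780 = 106.
Since 106 ≥ 29, this is achievable: one at 106 and 6 at 130.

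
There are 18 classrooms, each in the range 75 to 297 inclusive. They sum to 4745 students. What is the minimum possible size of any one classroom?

To make one classroom as small as possible, make the other 17 as large as possible.
The other 17 can take up 17 × 297 = 5049 ≥ 4745 − 75, so one classroom can sit at its floor of 75.
Achievable: one at 75 and the other 17 totalling 4670, which fits since 17 × 75 ≤ 4670 ≤ 17 × 297.

75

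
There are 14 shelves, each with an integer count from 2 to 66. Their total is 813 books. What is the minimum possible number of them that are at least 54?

6

If only k of them are at least 54, the other 14 − k are at most 53, so the total is at most k·66 + (14 − k)·53.
This must reach 813, so k·66 + (14 − k)·53 ≥ 813, giving k ≥ 6.
Exactly 6 works: 6 values at 66 and 8 at 53 total 820; lower one of the high values by 7 (still ≥ 54) to hit 813.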